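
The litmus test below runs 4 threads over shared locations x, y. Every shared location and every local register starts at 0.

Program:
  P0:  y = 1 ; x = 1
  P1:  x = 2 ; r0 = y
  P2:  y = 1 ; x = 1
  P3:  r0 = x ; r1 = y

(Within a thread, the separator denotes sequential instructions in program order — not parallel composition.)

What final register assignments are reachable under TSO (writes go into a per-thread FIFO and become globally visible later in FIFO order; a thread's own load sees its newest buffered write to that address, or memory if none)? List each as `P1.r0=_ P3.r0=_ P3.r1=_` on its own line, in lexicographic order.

outcome vector order: (P1.r0,P3.r0,P3.r1)
|TSO outcomes| = 10

P1.r0=0 P3.r0=0 P3.r1=0
P1.r0=0 P3.r0=0 P3.r1=1
P1.r0=0 P3.r0=1 P3.r1=1
P1.r0=0 P3.r0=2 P3.r1=0
P1.r0=0 P3.r0=2 P3.r1=1
P1.r0=1 P3.r0=0 P3.r1=0
P1.r0=1 P3.r0=0 P3.r1=1
P1.r0=1 P3.r0=1 P3.r1=1
P1.r0=1 P3.r0=2 P3.r1=0
P1.r0=1 P3.r0=2 P3.r1=1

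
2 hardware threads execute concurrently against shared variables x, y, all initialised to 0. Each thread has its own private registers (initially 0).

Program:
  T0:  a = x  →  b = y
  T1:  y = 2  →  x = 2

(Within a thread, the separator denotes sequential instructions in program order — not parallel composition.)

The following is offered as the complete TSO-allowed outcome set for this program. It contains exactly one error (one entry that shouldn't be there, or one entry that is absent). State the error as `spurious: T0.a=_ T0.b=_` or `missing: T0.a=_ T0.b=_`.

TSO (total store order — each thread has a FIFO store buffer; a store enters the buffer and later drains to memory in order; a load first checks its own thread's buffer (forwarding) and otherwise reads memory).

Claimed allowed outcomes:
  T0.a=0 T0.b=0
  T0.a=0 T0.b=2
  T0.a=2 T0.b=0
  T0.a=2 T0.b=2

outcome vector order: (T0.a,T0.b)
under TSO → <0 0> <0 2> <2 2>
claimed∖TSO = {<2 0>}

spurious: T0.a=2 T0.b=0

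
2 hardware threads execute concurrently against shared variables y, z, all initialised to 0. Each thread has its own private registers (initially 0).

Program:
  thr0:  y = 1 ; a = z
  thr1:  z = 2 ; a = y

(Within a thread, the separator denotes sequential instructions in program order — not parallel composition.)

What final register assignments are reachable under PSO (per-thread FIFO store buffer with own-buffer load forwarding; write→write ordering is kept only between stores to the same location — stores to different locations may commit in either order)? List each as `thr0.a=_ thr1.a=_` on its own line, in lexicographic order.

outcome vector order: (thr0.a,thr1.a)
|PSO outcomes| = 4

thr0.a=0 thr1.a=0
thr0.a=0 thr1.a=1
thr0.a=2 thr1.a=0
thr0.a=2 thr1.a=1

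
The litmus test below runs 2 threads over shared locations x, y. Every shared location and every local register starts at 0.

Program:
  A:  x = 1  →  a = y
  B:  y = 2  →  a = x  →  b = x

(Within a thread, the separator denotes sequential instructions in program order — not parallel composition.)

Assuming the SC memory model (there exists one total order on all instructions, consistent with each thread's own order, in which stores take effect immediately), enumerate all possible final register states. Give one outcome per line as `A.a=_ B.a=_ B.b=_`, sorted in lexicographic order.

A.a=0 B.a=1 B.b=1
A.a=2 B.a=0 B.b=0
A.a=2 B.a=0 B.b=1
A.a=2 B.a=1 B.b=1

outcome vector order: (A.a,B.a,B.b)
|SC outcomes| = 4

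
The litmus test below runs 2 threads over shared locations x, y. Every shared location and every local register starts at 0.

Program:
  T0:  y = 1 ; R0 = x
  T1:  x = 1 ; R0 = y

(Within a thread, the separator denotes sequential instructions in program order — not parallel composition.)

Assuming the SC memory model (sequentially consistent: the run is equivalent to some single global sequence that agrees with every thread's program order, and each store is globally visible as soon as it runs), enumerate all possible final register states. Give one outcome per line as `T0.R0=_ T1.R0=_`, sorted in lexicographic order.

outcome vector order: (T0.R0,T1.R0)
|SC outcomes| = 3

T0.R0=0 T1.R0=1
T0.R0=1 T1.R0=0
T0.R0=1 T1.R0=1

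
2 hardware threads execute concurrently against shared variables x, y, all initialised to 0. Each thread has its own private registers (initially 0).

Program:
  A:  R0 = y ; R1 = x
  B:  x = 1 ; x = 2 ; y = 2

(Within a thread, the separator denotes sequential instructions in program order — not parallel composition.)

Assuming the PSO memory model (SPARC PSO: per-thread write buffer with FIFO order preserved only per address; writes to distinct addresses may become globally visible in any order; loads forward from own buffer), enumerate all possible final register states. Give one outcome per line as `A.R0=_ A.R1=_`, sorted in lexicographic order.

outcome vector order: (A.R0,A.R1)
|PSO outcomes| = 6

A.R0=0 A.R1=0
A.R0=0 A.R1=1
A.R0=0 A.R1=2
A.R0=2 A.R1=0
A.R0=2 A.R1=1
A.R0=2 A.R1=2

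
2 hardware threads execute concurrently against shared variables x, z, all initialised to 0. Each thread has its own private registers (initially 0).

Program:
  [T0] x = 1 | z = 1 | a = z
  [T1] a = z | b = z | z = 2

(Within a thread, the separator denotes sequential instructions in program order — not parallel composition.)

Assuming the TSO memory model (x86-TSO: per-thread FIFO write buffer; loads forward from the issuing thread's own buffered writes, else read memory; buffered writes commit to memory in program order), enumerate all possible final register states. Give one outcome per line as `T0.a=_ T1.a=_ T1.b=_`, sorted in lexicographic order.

outcome vector order: (T0.a,T1.a,T1.b)
|TSO outcomes| = 6

T0.a=1 T1.a=0 T1.b=0
T0.a=1 T1.a=0 T1.b=1
T0.a=1 T1.a=1 T1.b=1
T0.a=2 T1.a=0 T1.b=0
T0.a=2 T1.a=0 T1.b=1
T0.a=2 T1.a=1 T1.b=1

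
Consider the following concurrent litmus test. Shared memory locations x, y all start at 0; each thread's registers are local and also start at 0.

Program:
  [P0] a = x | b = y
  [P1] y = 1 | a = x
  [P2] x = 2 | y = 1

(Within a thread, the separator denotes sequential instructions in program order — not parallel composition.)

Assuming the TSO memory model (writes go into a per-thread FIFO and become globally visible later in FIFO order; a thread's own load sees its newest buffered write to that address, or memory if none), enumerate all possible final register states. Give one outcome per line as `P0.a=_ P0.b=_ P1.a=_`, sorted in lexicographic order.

outcome vector order: (P0.a,P0.b,P1.a)
|TSO outcomes| = 8

P0.a=0 P0.b=0 P1.a=0
P0.a=0 P0.b=0 P1.a=2
P0.a=0 P0.b=1 P1.a=0
P0.a=0 P0.b=1 P1.a=2
P0.a=2 P0.b=0 P1.a=0
P0.a=2 P0.b=0 P1.a=2
P0.a=2 P0.b=1 P1.a=0
P0.a=2 P0.b=1 P1.a=2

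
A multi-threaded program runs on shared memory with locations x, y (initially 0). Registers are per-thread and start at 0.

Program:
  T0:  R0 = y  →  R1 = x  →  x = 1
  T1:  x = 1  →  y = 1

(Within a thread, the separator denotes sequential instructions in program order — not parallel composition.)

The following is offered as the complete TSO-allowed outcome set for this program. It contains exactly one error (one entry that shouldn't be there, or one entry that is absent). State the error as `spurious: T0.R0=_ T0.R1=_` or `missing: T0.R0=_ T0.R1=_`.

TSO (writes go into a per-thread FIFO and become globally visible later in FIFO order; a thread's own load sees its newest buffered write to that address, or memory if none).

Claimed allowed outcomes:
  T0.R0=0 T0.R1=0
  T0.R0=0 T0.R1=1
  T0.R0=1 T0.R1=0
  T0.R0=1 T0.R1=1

outcome vector order: (T0.R0,T0.R1)
[TSO] allowed = {00 01 11}
claimed∖TSO = {10}

spurious: T0.R0=1 T0.R1=0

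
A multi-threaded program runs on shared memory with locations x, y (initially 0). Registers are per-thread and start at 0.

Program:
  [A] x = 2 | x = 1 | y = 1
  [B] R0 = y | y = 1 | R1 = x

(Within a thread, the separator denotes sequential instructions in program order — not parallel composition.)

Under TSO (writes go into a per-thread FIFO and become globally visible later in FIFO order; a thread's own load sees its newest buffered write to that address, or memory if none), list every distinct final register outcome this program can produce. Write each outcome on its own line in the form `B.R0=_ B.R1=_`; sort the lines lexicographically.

outcome vector order: (B.R0,B.R1)
|TSO outcomes| = 4

B.R0=0 B.R1=0
B.R0=0 B.R1=1
B.R0=0 B.R1=2
B.R0=1 B.R1=1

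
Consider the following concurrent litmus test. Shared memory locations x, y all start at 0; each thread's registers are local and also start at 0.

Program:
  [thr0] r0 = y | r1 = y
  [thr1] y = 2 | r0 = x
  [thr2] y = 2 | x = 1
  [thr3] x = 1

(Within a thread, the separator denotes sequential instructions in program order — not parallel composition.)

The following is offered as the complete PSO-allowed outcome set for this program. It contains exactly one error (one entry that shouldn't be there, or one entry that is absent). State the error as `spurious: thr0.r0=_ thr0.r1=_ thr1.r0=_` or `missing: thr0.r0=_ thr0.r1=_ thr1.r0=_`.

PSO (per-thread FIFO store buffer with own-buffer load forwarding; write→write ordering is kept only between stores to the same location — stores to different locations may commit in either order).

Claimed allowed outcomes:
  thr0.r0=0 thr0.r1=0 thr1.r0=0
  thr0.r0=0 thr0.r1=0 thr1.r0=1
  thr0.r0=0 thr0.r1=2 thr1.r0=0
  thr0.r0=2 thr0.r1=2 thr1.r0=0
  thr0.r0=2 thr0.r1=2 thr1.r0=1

missing: thr0.r0=0 thr0.r1=2 thr1.r0=1

outcome vector order: (thr0.r0,thr0.r1,thr1.r0)
under PSO → 0/0/0, 0/0/1, 0/2/0, 0/2/1, 2/2/0, 2/2/1
PSO∖claimed = {0/2/1}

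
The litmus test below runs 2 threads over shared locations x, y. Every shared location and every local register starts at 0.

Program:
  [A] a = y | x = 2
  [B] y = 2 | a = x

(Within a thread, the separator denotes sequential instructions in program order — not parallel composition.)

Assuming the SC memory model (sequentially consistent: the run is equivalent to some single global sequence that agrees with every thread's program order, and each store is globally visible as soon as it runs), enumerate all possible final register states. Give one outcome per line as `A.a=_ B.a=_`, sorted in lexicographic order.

A.a=0 B.a=0
A.a=0 B.a=2
A.a=2 B.a=0
A.a=2 B.a=2

outcome vector order: (A.a,B.a)
|SC outcomes| = 4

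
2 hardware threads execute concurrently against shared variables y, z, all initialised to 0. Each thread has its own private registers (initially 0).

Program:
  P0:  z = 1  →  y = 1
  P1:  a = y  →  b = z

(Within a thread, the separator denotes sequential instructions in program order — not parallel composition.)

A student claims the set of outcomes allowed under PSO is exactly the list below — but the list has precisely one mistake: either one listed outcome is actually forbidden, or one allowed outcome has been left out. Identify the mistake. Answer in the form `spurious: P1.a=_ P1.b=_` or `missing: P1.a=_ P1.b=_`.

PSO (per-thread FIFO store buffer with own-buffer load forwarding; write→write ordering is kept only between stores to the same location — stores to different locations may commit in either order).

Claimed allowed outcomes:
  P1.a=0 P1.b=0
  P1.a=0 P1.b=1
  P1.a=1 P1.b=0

missing: P1.a=1 P1.b=1

outcome vector order: (P1.a,P1.b)
PSO (4): <0 0>, <0 1>, <1 0>, <1 1>
PSO∖claimed = {<1 1>}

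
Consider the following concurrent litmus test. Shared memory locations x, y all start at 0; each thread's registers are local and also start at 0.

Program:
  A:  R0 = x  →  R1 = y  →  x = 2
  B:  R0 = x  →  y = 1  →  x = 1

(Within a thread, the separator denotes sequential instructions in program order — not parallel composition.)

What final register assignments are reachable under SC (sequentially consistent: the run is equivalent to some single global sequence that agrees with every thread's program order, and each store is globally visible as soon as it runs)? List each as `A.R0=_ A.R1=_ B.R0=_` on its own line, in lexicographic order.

outcome vector order: (A.R0,A.R1,B.R0)
|SC outcomes| = 4

A.R0=0 A.R1=0 B.R0=0
A.R0=0 A.R1=0 B.R0=2
A.R0=0 A.R1=1 B.R0=0
A.R0=1 A.R1=1 B.R0=0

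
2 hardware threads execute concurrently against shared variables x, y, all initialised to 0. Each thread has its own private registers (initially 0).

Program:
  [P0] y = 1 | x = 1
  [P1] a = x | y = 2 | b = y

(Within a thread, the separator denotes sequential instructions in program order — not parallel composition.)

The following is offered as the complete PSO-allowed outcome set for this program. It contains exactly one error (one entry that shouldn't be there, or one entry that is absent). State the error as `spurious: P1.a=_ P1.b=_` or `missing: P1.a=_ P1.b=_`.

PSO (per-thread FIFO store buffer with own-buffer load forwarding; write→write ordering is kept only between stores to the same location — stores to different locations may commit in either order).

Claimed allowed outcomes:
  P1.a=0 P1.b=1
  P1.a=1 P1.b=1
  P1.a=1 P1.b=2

outcome vector order: (P1.a,P1.b)
under PSO → 0/1; 0/2; 1/1; 1/2
PSO∖claimed = {0/2}

missing: P1.a=0 P1.b=2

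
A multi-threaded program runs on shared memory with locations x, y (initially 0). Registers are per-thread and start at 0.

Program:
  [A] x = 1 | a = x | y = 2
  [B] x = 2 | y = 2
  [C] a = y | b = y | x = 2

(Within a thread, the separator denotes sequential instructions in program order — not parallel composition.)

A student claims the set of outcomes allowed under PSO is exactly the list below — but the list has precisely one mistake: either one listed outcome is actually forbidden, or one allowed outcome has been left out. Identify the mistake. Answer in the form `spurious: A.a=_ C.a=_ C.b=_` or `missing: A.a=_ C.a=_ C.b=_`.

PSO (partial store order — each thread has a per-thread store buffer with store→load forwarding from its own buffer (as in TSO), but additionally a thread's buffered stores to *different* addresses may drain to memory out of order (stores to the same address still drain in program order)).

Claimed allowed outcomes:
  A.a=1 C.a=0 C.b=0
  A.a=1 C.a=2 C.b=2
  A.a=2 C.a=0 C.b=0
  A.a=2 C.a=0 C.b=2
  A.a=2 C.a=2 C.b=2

missing: A.a=1 C.a=0 C.b=2

outcome vector order: (A.a,C.a,C.b)
PSO (6): <1 0 0> <1 0 2> <1 2 2> <2 0 0> <2 0 2> <2 2 2>
PSO∖claimed = {<1 0 2>}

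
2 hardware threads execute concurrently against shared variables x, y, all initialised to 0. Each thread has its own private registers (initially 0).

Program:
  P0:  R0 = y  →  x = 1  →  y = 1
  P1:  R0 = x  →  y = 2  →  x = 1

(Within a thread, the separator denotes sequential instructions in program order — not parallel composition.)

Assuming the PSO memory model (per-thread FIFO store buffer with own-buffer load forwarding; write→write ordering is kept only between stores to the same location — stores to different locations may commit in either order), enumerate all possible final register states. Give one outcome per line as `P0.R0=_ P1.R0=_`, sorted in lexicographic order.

outcome vector order: (P0.R0,P1.R0)
|PSO outcomes| = 3

P0.R0=0 P1.R0=0
P0.R0=0 P1.R0=1
P0.R0=2 P1.R0=0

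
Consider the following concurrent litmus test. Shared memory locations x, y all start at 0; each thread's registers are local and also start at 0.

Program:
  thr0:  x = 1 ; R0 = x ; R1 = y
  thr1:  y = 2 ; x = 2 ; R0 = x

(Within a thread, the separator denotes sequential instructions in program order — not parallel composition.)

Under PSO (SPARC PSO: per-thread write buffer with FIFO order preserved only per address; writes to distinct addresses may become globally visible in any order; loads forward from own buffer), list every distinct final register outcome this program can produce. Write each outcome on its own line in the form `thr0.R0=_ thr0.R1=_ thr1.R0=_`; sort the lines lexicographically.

thr0.R0=1 thr0.R1=0 thr1.R0=1
thr0.R0=1 thr0.R1=0 thr1.R0=2
thr0.R0=1 thr0.R1=2 thr1.R0=1
thr0.R0=1 thr0.R1=2 thr1.R0=2
thr0.R0=2 thr0.R1=0 thr1.R0=2
thr0.R0=2 thr0.R1=2 thr1.R0=2

outcome vector order: (thr0.R0,thr0.R1,thr1.R0)
|PSO outcomes| = 6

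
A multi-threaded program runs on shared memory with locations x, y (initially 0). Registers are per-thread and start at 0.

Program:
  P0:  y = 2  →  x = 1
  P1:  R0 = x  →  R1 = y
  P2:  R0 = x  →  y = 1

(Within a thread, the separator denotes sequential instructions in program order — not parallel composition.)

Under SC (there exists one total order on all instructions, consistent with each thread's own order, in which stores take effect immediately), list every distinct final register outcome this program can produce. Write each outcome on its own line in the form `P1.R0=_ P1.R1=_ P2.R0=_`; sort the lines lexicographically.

P1.R0=0 P1.R1=0 P2.R0=0
P1.R0=0 P1.R1=0 P2.R0=1
P1.R0=0 P1.R1=1 P2.R0=0
P1.R0=0 P1.R1=1 P2.R0=1
P1.R0=0 P1.R1=2 P2.R0=0
P1.R0=0 P1.R1=2 P2.R0=1
P1.R0=1 P1.R1=1 P2.R0=0
P1.R0=1 P1.R1=1 P2.R0=1
P1.R0=1 P1.R1=2 P2.R0=0
P1.R0=1 P1.R1=2 P2.R0=1

outcome vector order: (P1.R0,P1.R1,P2.R0)
|SC outcomes| = 10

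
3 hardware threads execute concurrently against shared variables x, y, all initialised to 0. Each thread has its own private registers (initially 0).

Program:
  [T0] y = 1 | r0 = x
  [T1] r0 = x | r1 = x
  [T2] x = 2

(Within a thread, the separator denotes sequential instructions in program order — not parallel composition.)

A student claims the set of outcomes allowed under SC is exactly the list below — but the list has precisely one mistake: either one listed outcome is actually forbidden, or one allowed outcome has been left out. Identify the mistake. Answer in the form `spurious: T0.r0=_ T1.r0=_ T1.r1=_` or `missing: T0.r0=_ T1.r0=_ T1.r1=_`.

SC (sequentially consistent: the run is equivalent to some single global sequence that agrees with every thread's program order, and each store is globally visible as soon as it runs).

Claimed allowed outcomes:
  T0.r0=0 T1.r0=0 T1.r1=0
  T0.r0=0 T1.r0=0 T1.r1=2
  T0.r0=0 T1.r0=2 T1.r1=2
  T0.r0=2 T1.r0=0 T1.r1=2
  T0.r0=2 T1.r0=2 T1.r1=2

outcome vector order: (T0.r0,T1.r0,T1.r1)
under SC → 000, 002, 022, 200, 202, 222
SC∖claimed = {200}

missing: T0.r0=2 T1.r0=0 T1.r1=0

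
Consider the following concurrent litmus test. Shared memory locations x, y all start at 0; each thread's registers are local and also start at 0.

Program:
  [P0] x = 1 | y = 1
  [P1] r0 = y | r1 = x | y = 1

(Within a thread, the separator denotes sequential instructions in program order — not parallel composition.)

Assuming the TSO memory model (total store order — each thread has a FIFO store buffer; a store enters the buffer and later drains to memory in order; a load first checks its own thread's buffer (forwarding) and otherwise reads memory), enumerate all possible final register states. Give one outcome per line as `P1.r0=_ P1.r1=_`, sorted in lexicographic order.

outcome vector order: (P1.r0,P1.r1)
|TSO outcomes| = 3

P1.r0=0 P1.r1=0
P1.r0=0 P1.r1=1
P1.r0=1 P1.r1=1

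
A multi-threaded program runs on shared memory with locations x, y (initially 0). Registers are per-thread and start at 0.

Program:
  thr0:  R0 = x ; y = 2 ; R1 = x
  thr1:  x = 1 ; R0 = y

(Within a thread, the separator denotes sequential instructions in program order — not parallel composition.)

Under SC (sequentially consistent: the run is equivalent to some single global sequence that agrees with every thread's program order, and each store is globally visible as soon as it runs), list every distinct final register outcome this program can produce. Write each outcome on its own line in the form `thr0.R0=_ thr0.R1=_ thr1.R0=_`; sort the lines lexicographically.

thr0.R0=0 thr0.R1=0 thr1.R0=2
thr0.R0=0 thr0.R1=1 thr1.R0=0
thr0.R0=0 thr0.R1=1 thr1.R0=2
thr0.R0=1 thr0.R1=1 thr1.R0=0
thr0.R0=1 thr0.R1=1 thr1.R0=2

outcome vector order: (thr0.R0,thr0.R1,thr1.R0)
|SC outcomes| = 5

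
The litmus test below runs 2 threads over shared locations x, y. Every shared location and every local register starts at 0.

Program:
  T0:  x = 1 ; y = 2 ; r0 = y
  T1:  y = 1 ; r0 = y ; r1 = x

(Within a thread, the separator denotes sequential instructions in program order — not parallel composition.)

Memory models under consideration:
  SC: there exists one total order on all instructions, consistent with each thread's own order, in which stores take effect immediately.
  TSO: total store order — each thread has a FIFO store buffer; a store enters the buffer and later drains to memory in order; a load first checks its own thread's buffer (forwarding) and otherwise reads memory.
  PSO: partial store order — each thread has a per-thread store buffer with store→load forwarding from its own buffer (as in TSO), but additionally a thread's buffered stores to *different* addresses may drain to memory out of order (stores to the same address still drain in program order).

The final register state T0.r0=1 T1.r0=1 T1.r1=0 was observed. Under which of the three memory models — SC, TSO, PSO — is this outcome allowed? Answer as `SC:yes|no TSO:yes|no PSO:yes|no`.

outcome vector order: (T0.r0,T1.r0,T1.r1)
SC (4): (1,1,1), (2,1,0), (2,1,1), (2,2,1)
TSO (5): (1,1,0), (1,1,1), (2,1,0), (2,1,1), (2,2,1)
PSO (6): (1,1,0), (1,1,1), (2,1,0), (2,1,1), (2,2,0), (2,2,1)
target (1,1,0) ∈ {TSO,PSO}

SC:no TSO:yes PSO:yes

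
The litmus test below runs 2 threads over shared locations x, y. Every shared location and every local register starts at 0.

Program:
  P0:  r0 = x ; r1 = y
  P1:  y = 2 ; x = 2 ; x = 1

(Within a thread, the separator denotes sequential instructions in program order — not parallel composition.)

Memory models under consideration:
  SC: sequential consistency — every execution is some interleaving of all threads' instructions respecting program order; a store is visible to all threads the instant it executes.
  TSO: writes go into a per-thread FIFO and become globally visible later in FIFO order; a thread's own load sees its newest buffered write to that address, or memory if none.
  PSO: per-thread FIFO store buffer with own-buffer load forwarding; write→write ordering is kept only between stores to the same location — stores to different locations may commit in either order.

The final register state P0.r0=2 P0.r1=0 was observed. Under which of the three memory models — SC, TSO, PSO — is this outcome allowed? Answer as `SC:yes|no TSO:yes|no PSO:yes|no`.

outcome vector order: (P0.r0,P0.r1)
SC (4): 0/0 0/2 1/2 2/2
TSO (4): 0/0 0/2 1/2 2/2
PSO (6): 0/0 0/2 1/0 1/2 2/0 2/2
target 2/0 ∈ {PSO}

SC:no TSO:no PSO:yes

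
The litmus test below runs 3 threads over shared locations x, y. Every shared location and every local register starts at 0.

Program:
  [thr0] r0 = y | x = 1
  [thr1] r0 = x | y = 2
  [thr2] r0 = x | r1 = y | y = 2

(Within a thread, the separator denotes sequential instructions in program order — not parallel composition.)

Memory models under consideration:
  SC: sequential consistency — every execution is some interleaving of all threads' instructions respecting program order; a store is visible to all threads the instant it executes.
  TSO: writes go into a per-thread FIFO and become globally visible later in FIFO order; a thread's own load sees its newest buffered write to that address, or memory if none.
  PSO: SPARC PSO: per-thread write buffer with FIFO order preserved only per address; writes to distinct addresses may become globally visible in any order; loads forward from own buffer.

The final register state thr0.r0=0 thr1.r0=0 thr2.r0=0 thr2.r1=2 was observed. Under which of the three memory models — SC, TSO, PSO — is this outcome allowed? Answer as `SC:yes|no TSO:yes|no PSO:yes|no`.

SC:yes TSO:yes PSO:yes

outcome vector order: (thr0.r0,thr1.r0,thr2.r0,thr2.r1)
[SC] allowed = {(0,0,0,0); (0,0,0,2); (0,0,1,0); (0,0,1,2); (0,1,0,0); (0,1,0,2); (0,1,1,0); (0,1,1,2); (2,0,0,0); (2,0,0,2); (2,0,1,2); (2,1,0,0)}
[TSO] allowed = {(0,0,0,0); (0,0,0,2); (0,0,1,0); (0,0,1,2); (0,1,0,0); (0,1,0,2); (0,1,1,0); (0,1,1,2); (2,0,0,0); (2,0,0,2); (2,0,1,2); (2,1,0,0)}
[PSO] allowed = {(0,0,0,0); (0,0,0,2); (0,0,1,0); (0,0,1,2); (0,1,0,0); (0,1,0,2); (0,1,1,0); (0,1,1,2); (2,0,0,0); (2,0,0,2); (2,0,1,2); (2,1,0,0)}
target (0,0,0,2) ∈ {SC,TSO,PSO}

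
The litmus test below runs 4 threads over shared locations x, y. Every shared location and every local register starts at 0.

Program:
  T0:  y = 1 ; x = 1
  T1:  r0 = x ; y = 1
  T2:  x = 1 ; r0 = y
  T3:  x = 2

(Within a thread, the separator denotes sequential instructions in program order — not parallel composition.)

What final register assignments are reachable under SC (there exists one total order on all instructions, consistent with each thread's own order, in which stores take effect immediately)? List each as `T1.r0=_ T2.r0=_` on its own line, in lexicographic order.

outcome vector order: (T1.r0,T2.r0)
|SC outcomes| = 6

T1.r0=0 T2.r0=0
T1.r0=0 T2.r0=1
T1.r0=1 T2.r0=0
T1.r0=1 T2.r0=1
T1.r0=2 T2.r0=0
T1.r0=2 T2.r0=1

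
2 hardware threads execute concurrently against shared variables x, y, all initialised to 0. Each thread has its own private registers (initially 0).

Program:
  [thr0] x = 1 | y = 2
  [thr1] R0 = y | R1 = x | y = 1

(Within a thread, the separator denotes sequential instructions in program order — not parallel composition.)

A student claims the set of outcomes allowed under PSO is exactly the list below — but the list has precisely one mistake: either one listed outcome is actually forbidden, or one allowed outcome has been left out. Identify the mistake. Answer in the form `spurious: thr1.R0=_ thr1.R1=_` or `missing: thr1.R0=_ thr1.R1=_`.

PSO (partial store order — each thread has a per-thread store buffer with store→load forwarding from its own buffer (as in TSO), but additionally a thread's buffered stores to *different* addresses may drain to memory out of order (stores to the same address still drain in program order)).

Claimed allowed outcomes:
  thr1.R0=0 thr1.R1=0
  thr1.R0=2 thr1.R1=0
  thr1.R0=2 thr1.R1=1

outcome vector order: (thr1.R0,thr1.R1)
under PSO → 00; 01; 20; 21
PSO∖claimed = {01}

missing: thr1.R0=0 thr1.R1=1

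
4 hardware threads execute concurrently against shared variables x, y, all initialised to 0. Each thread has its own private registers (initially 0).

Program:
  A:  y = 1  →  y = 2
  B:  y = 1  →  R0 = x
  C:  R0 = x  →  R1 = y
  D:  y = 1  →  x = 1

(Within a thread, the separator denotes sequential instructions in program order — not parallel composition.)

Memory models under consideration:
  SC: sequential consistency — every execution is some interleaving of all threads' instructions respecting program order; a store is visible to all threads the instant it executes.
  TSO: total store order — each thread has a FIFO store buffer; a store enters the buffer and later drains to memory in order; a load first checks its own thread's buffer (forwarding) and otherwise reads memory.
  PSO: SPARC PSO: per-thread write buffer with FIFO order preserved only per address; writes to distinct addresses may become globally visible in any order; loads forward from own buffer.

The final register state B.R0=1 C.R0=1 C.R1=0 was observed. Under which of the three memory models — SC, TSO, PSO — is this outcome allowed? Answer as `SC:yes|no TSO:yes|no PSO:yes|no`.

outcome vector order: (B.R0,C.R0,C.R1)
[SC] allowed = {000, 001, 002, 011, 012, 100, 101, 102, 111, 112}
[TSO] allowed = {000, 001, 002, 011, 012, 100, 101, 102, 111, 112}
[PSO] allowed = {000, 001, 002, 010, 011, 012, 100, 101, 102, 110, 111, 112}
target 110 ∈ {PSO}

SC:no TSO:no PSO:yes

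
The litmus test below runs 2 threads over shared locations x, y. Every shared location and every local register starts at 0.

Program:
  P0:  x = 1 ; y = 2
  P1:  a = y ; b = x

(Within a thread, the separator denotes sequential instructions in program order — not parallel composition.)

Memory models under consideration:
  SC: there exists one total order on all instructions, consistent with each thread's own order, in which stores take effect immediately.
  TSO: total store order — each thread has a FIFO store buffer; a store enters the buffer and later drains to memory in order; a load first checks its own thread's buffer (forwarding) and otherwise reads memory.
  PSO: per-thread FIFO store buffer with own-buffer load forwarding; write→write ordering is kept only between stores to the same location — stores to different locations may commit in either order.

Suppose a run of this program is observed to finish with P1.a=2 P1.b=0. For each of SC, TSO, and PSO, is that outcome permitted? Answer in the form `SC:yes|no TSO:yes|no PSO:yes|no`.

SC:no TSO:no PSO:yes

outcome vector order: (P1.a,P1.b)
under SC → 0/0 0/1 2/1
under TSO → 0/0 0/1 2/1
under PSO → 0/0 0/1 2/0 2/1
target 2/0 ∈ {PSO}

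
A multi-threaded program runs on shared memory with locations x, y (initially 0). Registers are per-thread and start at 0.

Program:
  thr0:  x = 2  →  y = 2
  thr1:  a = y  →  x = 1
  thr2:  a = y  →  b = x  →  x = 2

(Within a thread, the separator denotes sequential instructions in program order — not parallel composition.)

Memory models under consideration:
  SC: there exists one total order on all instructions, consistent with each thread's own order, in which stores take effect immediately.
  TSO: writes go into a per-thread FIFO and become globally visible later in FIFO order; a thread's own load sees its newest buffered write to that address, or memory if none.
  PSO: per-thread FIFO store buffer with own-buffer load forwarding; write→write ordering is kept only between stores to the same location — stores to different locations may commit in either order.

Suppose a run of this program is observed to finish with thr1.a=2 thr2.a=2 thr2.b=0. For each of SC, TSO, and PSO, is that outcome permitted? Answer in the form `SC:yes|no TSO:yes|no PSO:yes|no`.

outcome vector order: (thr1.a,thr2.a,thr2.b)
under SC → 0/0/0 0/0/1 0/0/2 0/2/1 0/2/2 2/0/0 2/0/1 2/0/2 2/2/1 2/2/2
under TSO → 0/0/0 0/0/1 0/0/2 0/2/1 0/2/2 2/0/0 2/0/1 2/0/2 2/2/1 2/2/2
under PSO → 0/0/0 0/0/1 0/0/2 0/2/0 0/2/1 0/2/2 2/0/0 2/0/1 2/0/2 2/2/0 2/2/1 2/2/2
target 2/2/0 ∈ {PSO}

SC:no TSO:no PSO:yes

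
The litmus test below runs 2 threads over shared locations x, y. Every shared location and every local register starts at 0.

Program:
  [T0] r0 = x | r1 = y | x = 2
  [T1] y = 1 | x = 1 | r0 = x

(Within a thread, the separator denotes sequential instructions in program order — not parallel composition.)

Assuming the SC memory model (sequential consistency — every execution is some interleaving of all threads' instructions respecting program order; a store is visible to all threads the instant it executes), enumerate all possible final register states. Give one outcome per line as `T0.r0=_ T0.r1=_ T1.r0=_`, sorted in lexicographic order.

outcome vector order: (T0.r0,T0.r1,T1.r0)
|SC outcomes| = 6

T0.r0=0 T0.r1=0 T1.r0=1
T0.r0=0 T0.r1=0 T1.r0=2
T0.r0=0 T0.r1=1 T1.r0=1
T0.r0=0 T0.r1=1 T1.r0=2
T0.r0=1 T0.r1=1 T1.r0=1
T0.r0=1 T0.r1=1 T1.r0=2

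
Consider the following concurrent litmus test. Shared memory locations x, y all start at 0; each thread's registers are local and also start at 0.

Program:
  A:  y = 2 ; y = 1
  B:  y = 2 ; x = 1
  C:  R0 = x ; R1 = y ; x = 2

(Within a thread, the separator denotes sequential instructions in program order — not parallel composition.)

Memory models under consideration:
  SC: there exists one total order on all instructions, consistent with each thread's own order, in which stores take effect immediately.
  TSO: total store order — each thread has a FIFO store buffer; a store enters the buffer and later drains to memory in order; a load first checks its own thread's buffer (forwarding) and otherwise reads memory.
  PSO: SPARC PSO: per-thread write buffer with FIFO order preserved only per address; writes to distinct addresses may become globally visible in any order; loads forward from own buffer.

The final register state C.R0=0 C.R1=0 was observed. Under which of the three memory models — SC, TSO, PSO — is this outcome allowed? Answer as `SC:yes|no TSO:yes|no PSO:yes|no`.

SC:yes TSO:yes PSO:yes

outcome vector order: (C.R0,C.R1)
[SC] allowed = {0/0 0/1 0/2 1/1 1/2}
[TSO] allowed = {0/0 0/1 0/2 1/1 1/2}
[PSO] allowed = {0/0 0/1 0/2 1/0 1/1 1/2}
target 0/0 ∈ {SC,TSO,PSO}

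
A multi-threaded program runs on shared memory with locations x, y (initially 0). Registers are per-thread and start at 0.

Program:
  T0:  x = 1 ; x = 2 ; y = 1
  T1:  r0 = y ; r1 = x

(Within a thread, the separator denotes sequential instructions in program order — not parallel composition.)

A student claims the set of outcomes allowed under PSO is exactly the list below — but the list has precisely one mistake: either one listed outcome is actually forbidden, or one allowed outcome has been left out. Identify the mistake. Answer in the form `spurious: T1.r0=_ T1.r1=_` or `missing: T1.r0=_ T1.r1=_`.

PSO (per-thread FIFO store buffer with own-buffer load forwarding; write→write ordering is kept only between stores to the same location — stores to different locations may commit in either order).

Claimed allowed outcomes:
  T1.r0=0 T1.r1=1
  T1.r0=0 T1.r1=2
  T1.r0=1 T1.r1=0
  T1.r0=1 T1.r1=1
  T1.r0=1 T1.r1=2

missing: T1.r0=0 T1.r1=0

outcome vector order: (T1.r0,T1.r1)
PSO: 6 outcomes — {00; 01; 02; 10; 11; 12}
PSO∖claimed = {00}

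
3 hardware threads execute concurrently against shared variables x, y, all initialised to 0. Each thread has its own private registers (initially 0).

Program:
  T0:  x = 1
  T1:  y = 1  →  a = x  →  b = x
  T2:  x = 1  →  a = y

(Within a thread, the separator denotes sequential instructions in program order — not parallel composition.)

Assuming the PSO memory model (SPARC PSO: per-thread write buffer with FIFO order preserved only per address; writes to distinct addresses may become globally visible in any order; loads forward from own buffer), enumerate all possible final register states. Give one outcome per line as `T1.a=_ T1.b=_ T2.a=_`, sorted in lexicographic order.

T1.a=0 T1.b=0 T2.a=0
T1.a=0 T1.b=0 T2.a=1
T1.a=0 T1.b=1 T2.a=0
T1.a=0 T1.b=1 T2.a=1
T1.a=1 T1.b=1 T2.a=0
T1.a=1 T1.b=1 T2.a=1

outcome vector order: (T1.a,T1.b,T2.a)
|PSO outcomes| = 6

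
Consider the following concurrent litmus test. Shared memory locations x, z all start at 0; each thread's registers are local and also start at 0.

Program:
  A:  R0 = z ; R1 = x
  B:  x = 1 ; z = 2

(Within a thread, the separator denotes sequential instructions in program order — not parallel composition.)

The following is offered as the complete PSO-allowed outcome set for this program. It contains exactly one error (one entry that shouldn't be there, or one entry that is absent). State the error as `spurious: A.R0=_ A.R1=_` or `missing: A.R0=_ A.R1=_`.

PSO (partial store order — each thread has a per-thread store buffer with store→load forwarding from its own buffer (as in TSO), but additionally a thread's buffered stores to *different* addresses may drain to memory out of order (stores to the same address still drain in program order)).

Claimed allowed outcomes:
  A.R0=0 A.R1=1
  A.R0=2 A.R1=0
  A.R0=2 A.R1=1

outcome vector order: (A.R0,A.R1)
under PSO → <0 0>; <0 1>; <2 0>; <2 1>
PSO∖claimed = {<0 0>}

missing: A.R0=0 A.R1=0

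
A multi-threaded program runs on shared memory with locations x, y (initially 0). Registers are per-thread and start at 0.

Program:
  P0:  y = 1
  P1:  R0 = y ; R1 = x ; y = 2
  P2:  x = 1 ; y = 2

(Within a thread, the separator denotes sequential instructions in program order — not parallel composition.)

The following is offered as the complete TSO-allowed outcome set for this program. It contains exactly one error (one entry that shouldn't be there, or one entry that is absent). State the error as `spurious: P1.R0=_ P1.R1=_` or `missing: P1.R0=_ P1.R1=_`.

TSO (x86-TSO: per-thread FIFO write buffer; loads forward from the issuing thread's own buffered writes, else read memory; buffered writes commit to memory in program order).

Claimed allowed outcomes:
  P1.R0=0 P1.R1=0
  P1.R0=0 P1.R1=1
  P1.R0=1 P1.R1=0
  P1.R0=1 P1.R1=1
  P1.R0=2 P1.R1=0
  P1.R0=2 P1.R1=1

spurious: P1.R0=2 P1.R1=0

outcome vector order: (P1.R0,P1.R1)
[TSO] allowed = {<0 0>, <0 1>, <1 0>, <1 1>, <2 1>}
claimed∖TSO = {<2 0>}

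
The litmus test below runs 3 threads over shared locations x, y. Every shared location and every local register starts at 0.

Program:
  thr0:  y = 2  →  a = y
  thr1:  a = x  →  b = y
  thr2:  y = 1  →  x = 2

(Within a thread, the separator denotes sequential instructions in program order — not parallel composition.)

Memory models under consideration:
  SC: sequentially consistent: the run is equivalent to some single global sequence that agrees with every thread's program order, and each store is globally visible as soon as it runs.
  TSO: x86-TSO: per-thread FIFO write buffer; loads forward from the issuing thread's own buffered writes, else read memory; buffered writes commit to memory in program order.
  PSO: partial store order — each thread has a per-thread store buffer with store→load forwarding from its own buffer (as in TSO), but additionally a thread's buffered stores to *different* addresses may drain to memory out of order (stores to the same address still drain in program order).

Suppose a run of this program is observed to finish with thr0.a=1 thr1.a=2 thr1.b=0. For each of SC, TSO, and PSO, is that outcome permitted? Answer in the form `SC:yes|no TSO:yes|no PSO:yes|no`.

SC:no TSO:no PSO:yes

outcome vector order: (thr0.a,thr1.a,thr1.b)
under SC → 100 101 102 121 200 201 202 221 222
under TSO → 100 101 102 121 200 201 202 221 222
under PSO → 100 101 102 120 121 122 200 201 202 220 221 222
target 120 ∈ {PSO}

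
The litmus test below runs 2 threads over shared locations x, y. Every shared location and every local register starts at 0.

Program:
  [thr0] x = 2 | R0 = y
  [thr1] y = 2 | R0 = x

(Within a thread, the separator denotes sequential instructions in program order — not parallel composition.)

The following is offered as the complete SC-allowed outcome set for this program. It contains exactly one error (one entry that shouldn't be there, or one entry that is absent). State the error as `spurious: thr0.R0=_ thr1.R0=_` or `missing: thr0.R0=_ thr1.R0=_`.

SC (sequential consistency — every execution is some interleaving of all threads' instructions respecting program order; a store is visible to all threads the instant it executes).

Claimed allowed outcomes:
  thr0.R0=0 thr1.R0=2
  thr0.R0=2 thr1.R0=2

outcome vector order: (thr0.R0,thr1.R0)
[SC] allowed = {0/2; 2/0; 2/2}
SC∖claimed = {2/0}

missing: thr0.R0=2 thr1.R0=0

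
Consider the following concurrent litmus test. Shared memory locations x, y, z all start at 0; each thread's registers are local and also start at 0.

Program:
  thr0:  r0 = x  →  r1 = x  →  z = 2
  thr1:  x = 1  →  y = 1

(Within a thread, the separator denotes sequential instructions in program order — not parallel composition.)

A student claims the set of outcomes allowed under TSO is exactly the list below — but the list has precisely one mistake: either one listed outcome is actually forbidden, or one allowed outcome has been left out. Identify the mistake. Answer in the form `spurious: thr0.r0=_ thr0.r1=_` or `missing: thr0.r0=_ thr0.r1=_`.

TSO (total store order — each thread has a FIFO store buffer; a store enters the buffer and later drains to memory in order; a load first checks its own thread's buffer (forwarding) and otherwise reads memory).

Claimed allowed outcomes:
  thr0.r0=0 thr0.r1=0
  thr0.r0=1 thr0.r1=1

outcome vector order: (thr0.r0,thr0.r1)
under TSO → <0 0>, <0 1>, <1 1>
TSO∖claimed = {<0 1>}

missing: thr0.r0=0 thr0.r1=1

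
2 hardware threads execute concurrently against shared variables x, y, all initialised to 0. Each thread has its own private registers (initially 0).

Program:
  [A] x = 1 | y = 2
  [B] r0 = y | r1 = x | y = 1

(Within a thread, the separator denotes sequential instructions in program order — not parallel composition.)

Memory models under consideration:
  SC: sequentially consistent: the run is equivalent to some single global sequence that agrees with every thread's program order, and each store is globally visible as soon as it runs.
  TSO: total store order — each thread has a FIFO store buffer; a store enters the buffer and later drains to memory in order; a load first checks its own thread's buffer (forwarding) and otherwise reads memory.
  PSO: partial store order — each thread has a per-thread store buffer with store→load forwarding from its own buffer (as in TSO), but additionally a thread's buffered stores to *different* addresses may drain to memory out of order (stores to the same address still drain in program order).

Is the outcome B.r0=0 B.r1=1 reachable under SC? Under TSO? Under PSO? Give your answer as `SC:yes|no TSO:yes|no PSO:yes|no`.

outcome vector order: (B.r0,B.r1)
SC: 3 outcomes — {00, 01, 21}
TSO: 3 outcomes — {00, 01, 21}
PSO: 4 outcomes — {00, 01, 20, 21}
target 01 ∈ {SC,TSO,PSO}

SC:yes TSO:yes PSO:yes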